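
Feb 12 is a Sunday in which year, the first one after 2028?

From one year to the next, a fixed date's weekday advances by 1, or by 2 when a Feb 29 lies between the two dates.
2028: February 12 is Saturday.
2029: Monday (+2)
2030: Tuesday (+1)
2031: Wednesday (+1)
2032: Thursday (+1)
2033: Saturday (+2)
2034: Sunday (+1)
Feb 12 falls on a Sunday in 2034.

2034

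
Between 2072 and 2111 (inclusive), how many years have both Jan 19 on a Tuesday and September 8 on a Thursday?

1

Check each year's weekday for Jan 19 and September 8:
  2072: Tue/Thu ✓  2073: Thu/Fri  2074: Fri/Sat  2075: Sat/Sun  2076: Sun/Tue  2077: Tue/Wed  2078: Wed/Thu  2079: Thu/Fri  2080: Fri/Sun  2081: Sun/Mon  2082: Mon/Tue  2083: Tue/Wed  2084: Wed/Fri  2085: Fri/Sat  …(12 more)…  2098: Sun/Mon  2099: Mon/Tue  2100: Tue/Wed  2101: Wed/Thu  2102: Thu/Fri  2103: Fri/Sat  2104: Sat/Mon  2105: Mon/Tue  2106: Tue/Wed  2107: Wed/Thu  2108: Thu/Sat  2109: Sat/Sun  2110: Sun/Mon  2111: Mon/Tue
Both conditions hold in: 2072 — 1.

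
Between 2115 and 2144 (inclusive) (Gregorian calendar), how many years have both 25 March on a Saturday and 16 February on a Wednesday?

1

Check each year's weekday for 25 March and 16 February:
  2115: Mon/Sat  2116: Wed/Sun  2117: Thu/Tue  2118: Fri/Wed  2119: Sat/Thu  2120: Mon/Fri  2121: Tue/Sun  2122: Wed/Mon  2123: Thu/Tue  2124: Sat/Wed ✓  2125: Sun/Fri  2126: Mon/Sat  2127: Tue/Sun  2128: Thu/Mon  2129: Fri/Wed  2130: Sat/Thu  2131: Sun/Fri  2132: Tue/Sat  2133: Wed/Mon  2134: Thu/Tue  2135: Fri/Wed  2136: Sun/Thu  2137: Mon/Sat  2138: Tue/Sun  2139: Wed/Mon  2140: Fri/Tue  2141: Sat/Thu  2142: Sun/Fri  2143: Mon/Sat  2144: Wed/Sun
Both conditions hold in: 2124 — 1.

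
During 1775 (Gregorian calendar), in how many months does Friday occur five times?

4

A month of length L has five Fridays iff its first Friday is on day ≤ L−28 (so day 1–3 in a 31-day month, 1–2 in a 30-day month, day 1 in a leap February).
Checking each month of 1775: Jan starts Sun (31d); Feb starts Wed (28d); Mar starts Wed (31d) ✓; Apr starts Sat (30d); May starts Mon (31d); Jun starts Thu (30d) ✓; Jul starts Sat (31d); Aug starts Tue (31d); Sep starts Fri (30d) ✓; Oct starts Sun (31d); Nov starts Wed (30d); Dec starts Fri (31d) ✓.
Five-Friday months: March, June, September, December → 4.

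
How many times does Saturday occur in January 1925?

January 1925 has 31 days and begins on Thursday.
The first Saturday is January 3.
Saturdays fall on 3, 10, 17, 24, 31 — that's 5.

5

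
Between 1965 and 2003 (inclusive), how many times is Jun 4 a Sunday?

6

Track Jun 4's weekday year by year (advancing +1, or +2 across a Feb 29):
  1965: Fri  1966: Sat (+1)  1967: Sun (+1) ✓  1968: Tue (+2)  1969: Wed (+1)
  1970: Thu (+1)  1971: Fri (+1)  1972: Sun (+2) ✓  1973: Mon (+1)  1974: Tue (+1)
  1975: Wed (+1)  1976: Fri (+2)  1977: Sat (+1)  1978: Sun (+1) ✓  … (11 more years) …
  1990: Mon (+1)  1991: Tue (+1)  1992: Thu (+2)  1993: Fri (+1)  1994: Sat (+1)
  1995: Sun (+1) ✓  1996: Tue (+2)  1997: Wed (+1)  1998: Thu (+1)  1999: Fri (+1)
  2000: Sun (+2) ✓  2001: Mon (+1)  2002: Tue (+1)  2003: Wed (+1)
Sunday years: 1967, 1972, 1978, 1989, 1995, 2000 — 6 in total.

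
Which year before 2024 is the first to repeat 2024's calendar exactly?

1996

Two years share a calendar iff Jan 1 falls on the same weekday and both are leap or both are common. 2024: Jan 1 is Monday, leap year.
2023: Jan 1 Sunday, common
2022: Jan 1 Saturday, common
2021: Jan 1 Friday, common
2020: Jan 1 Wednesday, leap
2019: Jan 1 Tuesday, common
2018: Jan 1 Monday, common
2017: Jan 1 Sunday, common
2016: Jan 1 Friday, leap
2015: Jan 1 Thursday, common
2014: Jan 1 Wednesday, common
2013: Jan 1 Tuesday, common
2012: Jan 1 Sunday, leap
2011: Jan 1 Saturday, common
2010: Jan 1 Friday, common
2009: Jan 1 Thursday, common
2008: Jan 1 Tuesday, leap
2007: Jan 1 Monday, common
2006: Jan 1 Sunday, common
2005: Jan 1 Saturday, common
2004: Jan 1 Thursday, leap
2003: Jan 1 Wednesday, common
2002: Jan 1 Tuesday, common
2001: Jan 1 Monday, common
2000: Jan 1 Saturday, leap
1999: Jan 1 Friday, common
1998: Jan 1 Thursday, common
1997: Jan 1 Wednesday, common
1996: Jan 1 Monday, leap
1996 matches on both conditions.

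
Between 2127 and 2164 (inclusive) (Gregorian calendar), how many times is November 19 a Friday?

Track November 19's weekday year by year (advancing +1, or +2 across a Feb 29):
  2127: Wed  2128: Fri (+2) ✓  2129: Sat (+1)  2130: Sun (+1)  2131: Mon (+1)
  2132: Wed (+2)  2133: Thu (+1)  2134: Fri (+1) ✓  2135: Sat (+1)  2136: Mon (+2)
  2137: Tue (+1)  2138: Wed (+1)  2139: Thu (+1)  2140: Sat (+2)  … (10 more years) …
  2151: Fri (+1) ✓  2152: Sun (+2)  2153: Mon (+1)  2154: Tue (+1)  2155: Wed (+1)
  2156: Fri (+2) ✓  2157: Sat (+1)  2158: Sun (+1)  2159: Mon (+1)  2160: Wed (+2)
  2161: Thu (+1)  2162: Fri (+1) ✓  2163: Sat (+1)  2164: Mon (+2)
Friday years: 2128, 2134, 2145, 2151, 2156, 2162 — 6 in total.

6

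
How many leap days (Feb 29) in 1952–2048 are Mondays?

4

Leap years in 1952–2048: 25 of them.
Feb 29 weekday advances by 5 (mod 7) from one leap year to the next four years later (or differs when a century non-leap intervenes).
Leap-day weekdays: 1952:Fri 1956:Wed 1960:Mon✓ 1964:Sat 1968:Thu 1972:Tue 1976:Sun 1980:Fri 1984:Wed 1988:Mon✓ 1992:Sat 1996:Thu 2000:Tue 2004:Sun 2008:Fri 2012:Wed 2016:Mon✓ 2020:Sat 2024:Thu 2028:Tue 2032:Sun 2036:Fri 2040:Wed 2044:Mon✓ 2048:Sat
Monday: 1960, 1988, 2016, 2044 → 4.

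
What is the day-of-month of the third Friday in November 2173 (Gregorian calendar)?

19

November 1, 2173 is a Monday, so the first Friday is the 5th.
The third Friday is 5 + 14 = 19.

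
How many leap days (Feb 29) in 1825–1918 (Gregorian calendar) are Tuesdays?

Leap years in 1825–1918: 22 of them.
Feb 29 weekday advances by 5 (mod 7) from one leap year to the next four years later (or differs when a century non-leap intervenes).
Leap-day weekdays: 1828:Fri 1832:Wed 1836:Mon 1840:Sat 1844:Thu 1848:Tue✓ 1852:Sun 1856:Fri 1860:Wed 1864:Mon 1868:Sat 1872:Thu 1876:Tue✓ 1880:Sun 1884:Fri 1888:Wed 1892:Mon 1896:Sat 1904:Mon 1908:Sat 1912:Thu 1916:Tue✓
Tuesday: 1848, 1876, 1916 → 3.

3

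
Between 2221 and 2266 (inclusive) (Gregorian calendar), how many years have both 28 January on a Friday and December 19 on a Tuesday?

1

Check each year's weekday for 28 January and December 19:
  2221: Sun/Wed  2222: Mon/Thu  2223: Tue/Fri  2224: Wed/Sun  2225: Fri/Mon  2226: Sat/Tue  2227: Sun/Wed  2228: Mon/Fri  2229: Wed/Sat  2230: Thu/Sun  2231: Fri/Mon  2232: Sat/Wed  2233: Mon/Thu  2234: Tue/Fri  …(18 more)…  2253: Fri/Mon  2254: Sat/Tue  2255: Sun/Wed  2256: Mon/Fri  2257: Wed/Sat  2258: Thu/Sun  2259: Fri/Mon  2260: Sat/Wed  2261: Mon/Thu  2262: Tue/Fri  2263: Wed/Sat  2264: Thu/Mon  2265: Sat/Tue  2266: Sun/Wed
Both conditions hold in: 2248 — 1.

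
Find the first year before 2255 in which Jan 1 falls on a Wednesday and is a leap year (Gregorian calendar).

2240

Jan 1 advances by 2 weekdays after a leap year and by 1 after a common year.
2255: Jan 1 is Monday.
2254: Sunday
2253: Saturday
2252: Thursday (leap)
2251: Wednesday
2250: Tuesday
2249: Monday
2248: Saturday (leap)
2247: Friday
2246: Thursday
2245: Wednesday
2244: Monday (leap)
2243: Sunday
2242: Saturday
2241: Friday
2240: Wednesday (leap)
2240 begins on a Wednesday and is a leap year.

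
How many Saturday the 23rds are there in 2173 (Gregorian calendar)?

2

Check the 23rd of each month of 2173: Jan 23: Sat, Feb 23: Tue, Mar 23: Tue, Apr 23: Fri, May 23: Sun, Jun 23: Wed, Jul 23: Fri, Aug 23: Mon, Sep 23: Thu, Oct 23: Sat, Nov 23: Tue, Dec 23: Thu.
Saturday occurs in January, October — 2 months.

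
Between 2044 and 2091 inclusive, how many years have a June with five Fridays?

15

June has 30 days; it has five Fridays when Friday falls among the first (month-length − 28) days — i.e. when June 1 is one of Friday/Thursday.
June 1 by year: 2044:Wed 2045:Thu✓ 2046:Fri✓ 2047:Sat 2048:Mon 2049:Tue 2050:Wed 2051:Thu✓ 2052:Sat 2053:Sun 2054:Mon 2055:Tue 2056:Thu✓ 2057:Fri✓ 2058:Sat …(18 more)… 2077:Tue 2078:Wed 2079:Thu✓ 2080:Sat 2081:Sun 2082:Mon 2083:Tue 2084:Thu✓ 2085:Fri✓ 2086:Sat 2087:Sun 2088:Tue 2089:Wed 2090:Thu✓ 2091:Fri✓
Years with five Fridays: 2045, 2046, 2051, 2056, 2057, 2062, 2063, 2068, 2073, 2074, 2079, 2084, 2085, 2090, 2091 → 15.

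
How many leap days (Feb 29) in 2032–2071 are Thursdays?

1

Leap years in 2032–2071: 10 of them.
Feb 29 weekday advances by 5 (mod 7) from one leap year to the next four years later (or differs when a century non-leap intervenes).
Leap-day weekdays: 2032:Sun 2036:Fri 2040:Wed 2044:Mon 2048:Sat 2052:Thu✓ 2056:Tue 2060:Sun 2064:Fri 2068:Wed
Thursday: 2052 → 1.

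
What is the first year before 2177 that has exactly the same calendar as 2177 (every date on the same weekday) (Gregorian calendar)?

Two years share a calendar iff Jan 1 falls on the same weekday and both are leap or both are common. 2177: Jan 1 is Wednesday, common year.
2176: Jan 1 Monday, leap
2175: Jan 1 Sunday, common
2174: Jan 1 Saturday, common
2173: Jan 1 Friday, common
2172: Jan 1 Wednesday, leap
2171: Jan 1 Tuesday, common
2170: Jan 1 Monday, common
2169: Jan 1 Sunday, common
2168: Jan 1 Friday, leap
2167: Jan 1 Thursday, common
2166: Jan 1 Wednesday, common
2166 matches on both conditions.

2166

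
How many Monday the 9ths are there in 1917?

2

Check the 9th of each month of 1917: Jan 9: Tue, Feb 9: Fri, Mar 9: Fri, Apr 9: Mon, May 9: Wed, Jun 9: Sat, Jul 9: Mon, Aug 9: Thu, Sep 9: Sun, Oct 9: Tue, Nov 9: Fri, Dec 9: Sun.
Monday occurs in April, July — 2 months.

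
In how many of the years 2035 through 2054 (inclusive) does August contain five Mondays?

9

August has 31 days; it has five Mondays when Monday falls among the first (month-length − 28) days — i.e. when August 1 is one of Monday/Sunday/Saturday.
August 1 by year: 2035:Wed 2036:Fri 2037:Sat✓ 2038:Sun✓ 2039:Mon✓ 2040:Wed 2041:Thu 2042:Fri 2043:Sat✓ 2044:Mon✓ 2045:Tue 2046:Wed 2047:Thu 2048:Sat✓ 2049:Sun✓ 2050:Mon✓ 2051:Tue 2052:Thu 2053:Fri 2054:Sat✓
Years with five Mondays: 2037, 2038, 2039, 2043, 2044, 2048, 2049, 2050, 2054 → 9.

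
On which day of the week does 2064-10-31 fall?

Friday

January 1, 2064 is a Tuesday.
October 31 is day 305 of the year, i.e. 304 days after Jan 1.
304 mod 7 = 3, so advance 3 weekdays from Tuesday: Friday.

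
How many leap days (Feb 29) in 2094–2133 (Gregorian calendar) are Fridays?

2

Leap years in 2094–2133: 9 of them.
Feb 29 weekday advances by 5 (mod 7) from one leap year to the next four years later (or differs when a century non-leap intervenes).
Leap-day weekdays: 2096:Wed 2104:Fri✓ 2108:Wed 2112:Mon 2116:Sat 2120:Thu 2124:Tue 2128:Sun 2132:Fri✓
Friday: 2104, 2132 → 2.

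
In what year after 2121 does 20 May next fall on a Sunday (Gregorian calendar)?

2125

From one year to the next, a fixed date's weekday advances by 1, or by 2 when a Feb 29 lies between the two dates.
2121: May 20 is Tuesday.
2122: Wednesday (+1)
2123: Thursday (+1)
2124: Saturday (+2)
2125: Sunday (+1)
20 May falls on a Sunday in 2125.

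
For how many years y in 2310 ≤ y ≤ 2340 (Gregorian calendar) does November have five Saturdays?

9

November has 30 days; it has five Saturdays when Saturday falls among the first (month-length − 28) days — i.e. when November 1 is one of Saturday/Friday.
November 1 by year: 2310:Tue 2311:Wed 2312:Fri✓ 2313:Sat✓ 2314:Sun 2315:Mon 2316:Wed 2317:Thu 2318:Fri✓ 2319:Sat✓ 2320:Mon 2321:Tue 2322:Wed 2323:Thu 2324:Sat✓ 2325:Sun 2326:Mon 2327:Tue 2328:Thu 2329:Fri✓ 2330:Sat✓ 2331:Sun 2332:Tue 2333:Wed 2334:Thu 2335:Fri✓ 2336:Sun 2337:Mon 2338:Tue 2339:Wed 2340:Fri✓
Years with five Saturdays: 2312, 2313, 2318, 2319, 2324, 2329, 2330, 2335, 2340 → 9.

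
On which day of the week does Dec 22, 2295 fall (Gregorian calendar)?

January 1, 2295 is a Tuesday.
December 22 is day 356 of the year, i.e. 355 days after Jan 1.
355 mod 7 = 5, so advance 5 weekdays from Tuesday: Sunday.

Sunday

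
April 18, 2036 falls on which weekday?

January 1, 2036 is a Tuesday.
April 18 is day 109 of the year, i.e. 108 days after Jan 1.
108 mod 7 = 3, so advance 3 weekdays from Tuesday: Friday.

Friday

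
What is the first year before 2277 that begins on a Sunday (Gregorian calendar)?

2271

Jan 1 advances by 2 weekdays after a leap year and by 1 after a common year.
2277: Jan 1 is Monday.
2276: Saturday (leap)
2275: Friday
2274: Thursday
2273: Wednesday
2272: Monday (leap)
2271: Sunday
2271 begins on a Sunday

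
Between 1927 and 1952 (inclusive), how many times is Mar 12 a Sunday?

Track Mar 12's weekday year by year (advancing +1, or +2 across a Feb 29):
  1927: Sat  1928: Mon (+2)  1929: Tue (+1)  1930: Wed (+1)  1931: Thu (+1)
  1932: Sat (+2)  1933: Sun (+1) ✓  1934: Mon (+1)  1935: Tue (+1)  1936: Thu (+2)
  1937: Fri (+1)  1938: Sat (+1)  1939: Sun (+1) ✓  1940: Tue (+2)  1941: Wed (+1)
  1942: Thu (+1)  1943: Fri (+1)  1944: Sun (+2) ✓  1945: Mon (+1)  1946: Tue (+1)
  1947: Wed (+1)  1948: Fri (+2)  1949: Sat (+1)  1950: Sun (+1) ✓  1951: Mon (+1)
  1952: Wed (+2)
Sunday years: 1933, 1939, 1944, 1950 — 4 in total.

4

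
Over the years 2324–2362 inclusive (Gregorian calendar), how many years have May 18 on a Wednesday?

Track May 18's weekday year by year (advancing +1, or +2 across a Feb 29):
  2324: Sun  2325: Mon (+1)  2326: Tue (+1)  2327: Wed (+1) ✓  2328: Fri (+2)
  2329: Sat (+1)  2330: Sun (+1)  2331: Mon (+1)  2332: Wed (+2) ✓  2333: Thu (+1)
  2334: Fri (+1)  2335: Sat (+1)  2336: Mon (+2)  2337: Tue (+1)  … (11 more years) …
  2349: Wed (+1) ✓  2350: Thu (+1)  2351: Fri (+1)  2352: Sun (+2)  2353: Mon (+1)
  2354: Tue (+1)  2355: Wed (+1) ✓  2356: Fri (+2)  2357: Sat (+1)  2358: Sun (+1)
  2359: Mon (+1)  2360: Wed (+2) ✓  2361: Thu (+1)  2362: Fri (+1)
Wednesday years: 2327, 2332, 2338, 2349, 2355, 2360 — 6 in total.

6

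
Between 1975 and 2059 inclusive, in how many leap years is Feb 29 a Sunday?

3

Leap years in 1975–2059: 21 of them.
Feb 29 weekday advances by 5 (mod 7) from one leap year to the next four years later (or differs when a century non-leap intervenes).
Leap-day weekdays: 1976:Sun✓ 1980:Fri 1984:Wed 1988:Mon 1992:Sat 1996:Thu 2000:Tue 2004:Sun✓ 2008:Fri 2012:Wed 2016:Mon 2020:Sat 2024:Thu 2028:Tue 2032:Sun✓ 2036:Fri 2040:Wed 2044:Mon 2048:Sat 2052:Thu 2056:Tue
Sunday: 1976, 2004, 2032 → 3.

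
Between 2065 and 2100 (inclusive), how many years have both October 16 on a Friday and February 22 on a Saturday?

Check each year's weekday for October 16 and February 22:
  2065: Fri/Sun  2066: Sat/Mon  2067: Sun/Tue  2068: Tue/Wed  2069: Wed/Fri  2070: Thu/Sat  2071: Fri/Sun  2072: Sun/Mon  2073: Mon/Wed  2074: Tue/Thu  2075: Wed/Fri  2076: Fri/Sat ✓  2077: Sat/Mon  2078: Sun/Tue  …(8 more)…  2087: Thu/Sat  2088: Sat/Sun  2089: Sun/Tue  2090: Mon/Wed  2091: Tue/Thu  2092: Thu/Fri  2093: Fri/Sun  2094: Sat/Mon  2095: Sun/Tue  2096: Tue/Wed  2097: Wed/Fri  2098: Thu/Sat  2099: Fri/Sun  2100: Sat/Mon
Both conditions hold in: 2076 — 1.

1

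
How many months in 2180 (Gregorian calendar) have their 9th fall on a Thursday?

2

Check the 9th of each month of 2180: Jan 9: Sun, Feb 9: Wed, Mar 9: Thu, Apr 9: Sun, May 9: Tue, Jun 9: Fri, Jul 9: Sun, Aug 9: Wed, Sep 9: Sat, Oct 9: Mon, Nov 9: Thu, Dec 9: Sat.
Thursday occurs in March, November — 2 months.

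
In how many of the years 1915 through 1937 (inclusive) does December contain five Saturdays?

10

December has 31 days; it has five Saturdays when Saturday falls among the first (month-length − 28) days — i.e. when December 1 is one of Saturday/Friday/Thursday.
December 1 by year: 1915:Wed 1916:Fri✓ 1917:Sat✓ 1918:Sun 1919:Mon 1920:Wed 1921:Thu✓ 1922:Fri✓ 1923:Sat✓ 1924:Mon 1925:Tue 1926:Wed 1927:Thu✓ 1928:Sat✓ 1929:Sun 1930:Mon 1931:Tue 1932:Thu✓ 1933:Fri✓ 1934:Sat✓ 1935:Sun 1936:Tue 1937:Wed
Years with five Saturdays: 1916, 1917, 1921, 1922, 1923, 1927, 1928, 1932, 1933, 1934 → 10.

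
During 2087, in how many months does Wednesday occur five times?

A month of length L has five Wednesdays iff its first Wednesday is on day ≤ L−28 (so day 1–3 in a 31-day month, 1–2 in a 30-day month, day 1 in a leap February).
Checking each month of 2087: Jan starts Wed (31d) ✓; Feb starts Sat (28d); Mar starts Sat (31d); Apr starts Tue (30d) ✓; May starts Thu (31d); Jun starts Sun (30d); Jul starts Tue (31d) ✓; Aug starts Fri (31d); Sep starts Mon (30d); Oct starts Wed (31d) ✓; Nov starts Sat (30d); Dec starts Mon (31d) ✓.
Five-Wednesday months: January, April, July, October, December → 5.

5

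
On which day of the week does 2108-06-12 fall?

Tuesday

January 1, 2108 is a Sunday.
June 12 is day 164 of the year, i.e. 163 days after Jan 1.
163 mod 7 = 2, so advance 2 weekdays from Sunday: Tuesday.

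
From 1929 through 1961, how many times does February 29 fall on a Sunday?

Leap years in 1929–1961: 8 of them.
Feb 29 weekday advances by 5 (mod 7) from one leap year to the next four years later (or differs when a century non-leap intervenes).
Leap-day weekdays: 1932:Mon 1936:Sat 1940:Thu 1944:Tue 1948:Sun✓ 1952:Fri 1956:Wed 1960:Mon
Sunday: 1948 → 1.

1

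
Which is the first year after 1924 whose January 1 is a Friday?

Jan 1 advances by 2 weekdays after a leap year and by 1 after a common year.
1924: Jan 1 is Tuesday (leap).
1925: Thursday
1926: Friday
1926 begins on a Friday

1926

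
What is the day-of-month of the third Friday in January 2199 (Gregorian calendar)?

18

January 1, 2199 is a Tuesday, so the first Friday is the 4th.
The third Friday is 4 + 14 = 18.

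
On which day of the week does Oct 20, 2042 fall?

January 1, 2042 is a Wednesday.
October 20 is day 293 of the year, i.e. 292 days after Jan 1.
292 mod 7 = 5, so advance 5 weekdays from Wednesday: Monday.

Monday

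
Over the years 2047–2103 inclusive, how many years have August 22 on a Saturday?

8

Track August 22's weekday year by year (advancing +1, or +2 across a Feb 29):
  2047: Thu  2048: Sat (+2) ✓  2049: Sun (+1)  2050: Mon (+1)  2051: Tue (+1)
  2052: Thu (+2)  2053: Fri (+1)  2054: Sat (+1) ✓  2055: Sun (+1)  2056: Tue (+2)
  2057: Wed (+1)  2058: Thu (+1)  2059: Fri (+1)  2060: Sun (+2)  … (29 more years) …
  2090: Tue (+1)  2091: Wed (+1)  2092: Fri (+2)  2093: Sat (+1) ✓  2094: Sun (+1)
  2095: Mon (+1)  2096: Wed (+2)  2097: Thu (+1)  2098: Fri (+1)  2099: Sat (+1) ✓
  2100: Sun (+1)  2101: Mon (+1)  2102: Tue (+1)  2103: Wed (+1)
Saturday years: 2048, 2054, 2065, 2071, 2076, 2082, 2093, 2099 — 8 in total.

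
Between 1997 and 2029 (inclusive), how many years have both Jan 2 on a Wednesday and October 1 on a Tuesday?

Check each year's weekday for Jan 2 and October 1:
  1997: Thu/Wed  1998: Fri/Thu  1999: Sat/Fri  2000: Sun/Sun  2001: Tue/Mon  2002: Wed/Tue ✓  2003: Thu/Wed  2004: Fri/Fri  2005: Sun/Sat  2006: Mon/Sun  2007: Tue/Mon  2008: Wed/Wed  2009: Fri/Thu  2010: Sat/Fri  …(5 more)…  2016: Sat/Sat  2017: Mon/Sun  2018: Tue/Mon  2019: Wed/Tue ✓  2020: Thu/Thu  2021: Sat/Fri  2022: Sun/Sat  2023: Mon/Sun  2024: Tue/Tue  2025: Thu/Wed  2026: Fri/Thu  2027: Sat/Fri  2028: Sun/Sun  2029: Tue/Mon
Both conditions hold in: 2002, 2013, 2019 — 3.

3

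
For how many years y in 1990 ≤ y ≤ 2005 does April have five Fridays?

April has 30 days; it has five Fridays when Friday falls among the first (month-length − 28) days — i.e. when April 1 is one of Friday/Thursday.
April 1 by year: 1990:Sun 1991:Mon 1992:Wed 1993:Thu✓ 1994:Fri✓ 1995:Sat 1996:Mon 1997:Tue 1998:Wed 1999:Thu✓ 2000:Sat 2001:Sun 2002:Mon 2003:Tue 2004:Thu✓ 2005:Fri✓
Years with five Fridays: 1993, 1994, 1999, 2004, 2005 → 5.

5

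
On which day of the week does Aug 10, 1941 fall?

January 1, 1941 is a Wednesday.
August 10 is day 222 of the year, i.e. 221 days after Jan 1.
221 mod 7 = 4, so advance 4 weekdays from Wednesday: Sunday.

Sunday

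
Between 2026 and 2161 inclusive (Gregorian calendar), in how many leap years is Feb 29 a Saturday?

4

Leap years in 2026–2161: 33 of them.
Feb 29 weekday advances by 5 (mod 7) from one leap year to the next four years later (or differs when a century non-leap intervenes).
Leap-day weekdays: 2028:Tue 2032:Sun 2036:Fri 2040:Wed 2044:Mon 2048:Sat✓ 2052:Thu 2056:Tue 2060:Sun 2064:Fri 2068:Wed 2072:Mon 2076:Sat✓ …(7 more)… 2112:Mon 2116:Sat✓ 2120:Thu 2124:Tue 2128:Sun 2132:Fri 2136:Wed 2140:Mon 2144:Sat✓ 2148:Thu 2152:Tue 2156:Sun 2160:Fri
Saturday: 2048, 2076, 2116, 2144 → 4.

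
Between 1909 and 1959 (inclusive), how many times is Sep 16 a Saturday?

7

Track Sep 16's weekday year by year (advancing +1, or +2 across a Feb 29):
  1909: Thu  1910: Fri (+1)  1911: Sat (+1) ✓  1912: Mon (+2)  1913: Tue (+1)
  1914: Wed (+1)  1915: Thu (+1)  1916: Sat (+2) ✓  1917: Sun (+1)  1918: Mon (+1)
  1919: Tue (+1)  1920: Thu (+2)  1921: Fri (+1)  1922: Sat (+1) ✓  … (23 more years) …
  1946: Mon (+1)  1947: Tue (+1)  1948: Thu (+2)  1949: Fri (+1)  1950: Sat (+1) ✓
  1951: Sun (+1)  1952: Tue (+2)  1953: Wed (+1)  1954: Thu (+1)  1955: Fri (+1)
  1956: Sun (+2)  1957: Mon (+1)  1958: Tue (+1)  1959: Wed (+1)
Saturday years: 1911, 1916, 1922, 1933, 1939, 1944, 1950 — 7 in total.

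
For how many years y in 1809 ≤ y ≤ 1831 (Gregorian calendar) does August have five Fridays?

9

August has 31 days; it has five Fridays when Friday falls among the first (month-length − 28) days — i.e. when August 1 is one of Friday/Thursday/Wednesday.
August 1 by year: 1809:Tue 1810:Wed✓ 1811:Thu✓ 1812:Sat 1813:Sun 1814:Mon 1815:Tue 1816:Thu✓ 1817:Fri✓ 1818:Sat 1819:Sun 1820:Tue 1821:Wed✓ 1822:Thu✓ 1823:Fri✓ 1824:Sun 1825:Mon 1826:Tue 1827:Wed✓ 1828:Fri✓ 1829:Sat 1830:Sun 1831:Mon
Years with five Fridays: 1810, 1811, 1816, 1817, 1821, 1822, 1823, 1827, 1828 → 9.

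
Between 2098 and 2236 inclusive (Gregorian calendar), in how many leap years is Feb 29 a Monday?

Leap years in 2098–2236: 33 of them.
Feb 29 weekday advances by 5 (mod 7) from one leap year to the next four years later (or differs when a century non-leap intervenes).
Leap-day weekdays: 2104:Fri 2108:Wed 2112:Mon✓ 2116:Sat 2120:Thu 2124:Tue 2128:Sun 2132:Fri 2136:Wed 2140:Mon✓ 2144:Sat 2148:Thu 2152:Tue …(7 more)… 2184:Sun 2188:Fri 2192:Wed 2196:Mon✓ 2204:Wed 2208:Mon✓ 2212:Sat 2216:Thu 2220:Tue 2224:Sun 2228:Fri 2232:Wed 2236:Mon✓
Monday: 2112, 2140, 2168, 2196, 2208, 2236 → 6.

6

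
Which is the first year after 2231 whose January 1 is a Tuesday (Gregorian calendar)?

Jan 1 advances by 2 weekdays after a leap year and by 1 after a common year.
2231: Jan 1 is Saturday.
2232: Sunday (leap)
2233: Tuesday
2233 begins on a Tuesday

2233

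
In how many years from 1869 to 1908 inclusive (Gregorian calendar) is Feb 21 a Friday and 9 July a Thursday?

Check each year's weekday for Feb 21 and 9 July:
  1869: Sun/Fri  1870: Mon/Sat  1871: Tue/Sun  1872: Wed/Tue  1873: Fri/Wed  1874: Sat/Thu  1875: Sun/Fri  1876: Mon/Sun  1877: Wed/Mon  1878: Thu/Tue  1879: Fri/Wed  1880: Sat/Fri  1881: Mon/Sat  1882: Tue/Sun  …(12 more)…  1895: Thu/Tue  1896: Fri/Thu ✓  1897: Sun/Fri  1898: Mon/Sat  1899: Tue/Sun  1900: Wed/Mon  1901: Thu/Tue  1902: Fri/Wed  1903: Sat/Thu  1904: Sun/Sat  1905: Tue/Sun  1906: Wed/Mon  1907: Thu/Tue  1908: Fri/Thu ✓
Both conditions hold in: 1896, 1908 — 2.

2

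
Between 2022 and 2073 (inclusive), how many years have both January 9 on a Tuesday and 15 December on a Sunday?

Check each year's weekday for January 9 and 15 December:
  2022: Sun/Thu  2023: Mon/Fri  2024: Tue/Sun ✓  2025: Thu/Mon  2026: Fri/Tue  2027: Sat/Wed  2028: Sun/Fri  2029: Tue/Sat  2030: Wed/Sun  2031: Thu/Mon  2032: Fri/Wed  2033: Sun/Thu  2034: Mon/Fri  2035: Tue/Sat  …(24 more)…  2060: Fri/Wed  2061: Sun/Thu  2062: Mon/Fri  2063: Tue/Sat  2064: Wed/Mon  2065: Fri/Tue  2066: Sat/Wed  2067: Sun/Thu  2068: Mon/Sat  2069: Wed/Sun  2070: Thu/Mon  2071: Fri/Tue  2072: Sat/Thu  2073: Mon/Fri
Both conditions hold in: 2024, 2052 — 2.

2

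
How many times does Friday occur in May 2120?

5

May 2120 has 31 days and begins on Wednesday.
The first Friday is May 3.
Fridays fall on 3, 10, 17, 24, 31 — that's 5.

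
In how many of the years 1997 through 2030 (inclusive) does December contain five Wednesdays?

December has 31 days; it has five Wednesdays when Wednesday falls among the first (month-length − 28) days — i.e. when December 1 is one of Wednesday/Tuesday/Monday.
December 1 by year: 1997:Mon✓ 1998:Tue✓ 1999:Wed✓ 2000:Fri 2001:Sat 2002:Sun 2003:Mon✓ 2004:Wed✓ 2005:Thu 2006:Fri 2007:Sat 2008:Mon✓ 2009:Tue✓ 2010:Wed✓ 2011:Thu …(4 more)… 2016:Thu 2017:Fri 2018:Sat 2019:Sun 2020:Tue✓ 2021:Wed✓ 2022:Thu 2023:Fri 2024:Sun 2025:Mon✓ 2026:Tue✓ 2027:Wed✓ 2028:Fri 2029:Sat 2030:Sun
Years with five Wednesdays: 1997, 1998, 1999, 2003, 2004, 2008, 2009, 2010, 2014, 2015, 2020, 2021, 2025, 2026, 2027 → 15.

15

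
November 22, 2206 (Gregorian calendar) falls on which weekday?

Saturday

January 1, 2206 is a Wednesday.
November 22 is day 326 of the year, i.e. 325 days after Jan 1.
325 mod 7 = 3, so advance 3 weekdays from Wednesday: Saturday.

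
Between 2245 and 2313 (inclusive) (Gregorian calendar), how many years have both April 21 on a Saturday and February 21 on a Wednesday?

8

Check each year's weekday for April 21 and February 21:
  2245: Mon/Fri  2246: Tue/Sat  2247: Wed/Sun  2248: Fri/Mon  2249: Sat/Wed ✓  2250: Sun/Thu  2251: Mon/Fri  2252: Wed/Sat  2253: Thu/Mon  2254: Fri/Tue  2255: Sat/Wed ✓  2256: Mon/Thu  2257: Tue/Sat  2258: Wed/Sun  …(41 more)…  2300: Sat/Wed ✓  2301: Sun/Thu  2302: Mon/Fri  2303: Tue/Sat  2304: Thu/Sun  2305: Fri/Tue  2306: Sat/Wed ✓  2307: Sun/Thu  2308: Tue/Fri  2309: Wed/Sun  2310: Thu/Mon  2311: Fri/Tue  2312: Sun/Wed  2313: Mon/Fri
Both conditions hold in: 2249, 2255, 2266, 2277, 2283, 2294, 2300, 2306 — 8.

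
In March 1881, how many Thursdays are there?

March 1881 has 31 days and begins on Tuesday.
The first Thursday is March 3.
Thursdays fall on 3, 10, 17, 24, 31 — that's 5.

5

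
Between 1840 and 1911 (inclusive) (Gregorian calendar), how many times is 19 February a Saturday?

10

Track 19 February's weekday year by year (advancing +1, or +2 across a Feb 29):
  1840: Wed  1841: Fri (+2)  1842: Sat (+1) ✓  1843: Sun (+1)  1844: Mon (+1)
  1845: Wed (+2)  1846: Thu (+1)  1847: Fri (+1)  1848: Sat (+1) ✓  1849: Mon (+2)
  1850: Tue (+1)  1851: Wed (+1)  1852: Thu (+1)  1853: Sat (+2) ✓  … (44 more years) …
  1898: Sat (+1) ✓  1899: Sun (+1)  1900: Mon (+1)  1901: Tue (+1)  1902: Wed (+1)
  1903: Thu (+1)  1904: Fri (+1)  1905: Sun (+2)  1906: Mon (+1)  1907: Tue (+1)
  1908: Wed (+1)  1909: Fri (+2)  1910: Sat (+1) ✓  1911: Sun (+1)
Saturday years: 1842, 1848, 1853, 1859, 1870, 1876, 1881, 1887, 1898, 1910 — 10 in total.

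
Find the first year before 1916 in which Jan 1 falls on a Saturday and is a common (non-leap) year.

Jan 1 advances by 2 weekdays after a leap year and by 1 after a common year.
1916: Jan 1 is Saturday (leap).
1915: Friday
1914: Thursday
1913: Wednesday
1912: Monday (leap)
1911: Sunday
1910: Saturday
1910 begins on a Saturday and is a common year.

1910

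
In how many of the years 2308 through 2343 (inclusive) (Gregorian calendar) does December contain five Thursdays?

17

December has 31 days; it has five Thursdays when Thursday falls among the first (month-length − 28) days — i.e. when December 1 is one of Thursday/Wednesday/Tuesday.
December 1 by year: 2308:Tue✓ 2309:Wed✓ 2310:Thu✓ 2311:Fri 2312:Sun 2313:Mon 2314:Tue✓ 2315:Wed✓ 2316:Fri 2317:Sat 2318:Sun 2319:Mon 2320:Wed✓ 2321:Thu✓ 2322:Fri …(6 more)… 2329:Sun 2330:Mon 2331:Tue✓ 2332:Thu✓ 2333:Fri 2334:Sat 2335:Sun 2336:Tue✓ 2337:Wed✓ 2338:Thu✓ 2339:Fri 2340:Sun 2341:Mon 2342:Tue✓ 2343:Wed✓
Years with five Thursdays: 2308, 2309, 2310, 2314, 2315, 2320, 2321, 2325, 2326, 2327, 2331, 2332, 2336, 2337, 2338, 2342, 2343 → 17.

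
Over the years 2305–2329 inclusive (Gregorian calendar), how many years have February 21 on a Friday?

3

Track February 21's weekday year by year (advancing +1, or +2 across a Feb 29):
  2305: Tue  2306: Wed (+1)  2307: Thu (+1)  2308: Fri (+1) ✓  2309: Sun (+2)
  2310: Mon (+1)  2311: Tue (+1)  2312: Wed (+1)  2313: Fri (+2) ✓  2314: Sat (+1)
  2315: Sun (+1)  2316: Mon (+1)  2317: Wed (+2)  2318: Thu (+1)  2319: Fri (+1) ✓
  2320: Sat (+1)  2321: Mon (+2)  2322: Tue (+1)  2323: Wed (+1)  2324: Thu (+1)
  2325: Sat (+2)  2326: Sun (+1)  2327: Mon (+1)  2328: Tue (+1)  2329: Thu (+2)
Friday years: 2308, 2313, 2319 — 3 in total.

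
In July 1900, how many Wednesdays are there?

4

July 1900 has 31 days and begins on Sunday.
The first Wednesday is July 4.
Wednesdays fall on 4, 11, 18, 25 — that's 4.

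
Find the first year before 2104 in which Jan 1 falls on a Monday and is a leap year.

Jan 1 advances by 2 weekdays after a leap year and by 1 after a common year.
2104: Jan 1 is Tuesday (leap).
2103: Monday
2102: Sunday
2101: Saturday
2100: Friday
2099: Thursday
2098: Wednesday
2097: Tuesday
2096: Sunday (leap)
2095: Saturday
2094: Friday
2093: Thursday
2092: Tuesday (leap)
2091: Monday
2090: Sunday
2089: Saturday
2088: Thursday (leap)
2087: Wednesday
2086: Tuesday
2085: Monday
2084: Saturday (leap)
2083: Friday
2082: Thursday
2081: Wednesday
2080: Monday (leap)
2080 begins on a Monday and is a leap year.

2080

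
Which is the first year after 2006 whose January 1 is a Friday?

Jan 1 advances by 2 weekdays after a leap year and by 1 after a common year.
2006: Jan 1 is Sunday.
2007: Monday
2008: Tuesday (leap)
2009: Thursday
2010: Friday
2010 begins on a Friday

2010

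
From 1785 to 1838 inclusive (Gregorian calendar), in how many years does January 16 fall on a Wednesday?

8

Track January 16's weekday year by year (advancing +1, or +2 across a Feb 29):
  1785: Sun  1786: Mon (+1)  1787: Tue (+1)  1788: Wed (+1) ✓  1789: Fri (+2)
  1790: Sat (+1)  1791: Sun (+1)  1792: Mon (+1)  1793: Wed (+2) ✓  1794: Thu (+1)
  1795: Fri (+1)  1796: Sat (+1)  1797: Mon (+2)  1798: Tue (+1)  … (26 more years) …
  1825: Sun (+2)  1826: Mon (+1)  1827: Tue (+1)  1828: Wed (+1) ✓  1829: Fri (+2)
  1830: Sat (+1)  1831: Sun (+1)  1832: Mon (+1)  1833: Wed (+2) ✓  1834: Thu (+1)
  1835: Fri (+1)  1836: Sat (+1)  1837: Mon (+2)  1838: Tue (+1)
Wednesday years: 1788, 1793, 1799, 1805, 1811, 1822, 1828, 1833 — 8 in total.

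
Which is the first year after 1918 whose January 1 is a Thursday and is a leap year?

Jan 1 advances by 2 weekdays after a leap year and by 1 after a common year.
1918: Jan 1 is Tuesday.
1919: Wednesday
1920: Thursday (leap)
1920 begins on a Thursday and is a leap year.

1920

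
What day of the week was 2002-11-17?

January 1, 2002 is a Tuesday.
November 17 is day 321 of the year, i.e. 320 days after Jan 1.
320 mod 7 = 5, so advance 5 weekdays from Tuesday: Sunday.

Sunday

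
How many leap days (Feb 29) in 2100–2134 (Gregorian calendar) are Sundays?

Leap years in 2100–2134: 8 of them.
Feb 29 weekday advances by 5 (mod 7) from one leap year to the next four years later (or differs when a century non-leap intervenes).
Leap-day weekdays: 2104:Fri 2108:Wed 2112:Mon 2116:Sat 2120:Thu 2124:Tue 2128:Sun✓ 2132:Fri
Sunday: 2128 → 1.

1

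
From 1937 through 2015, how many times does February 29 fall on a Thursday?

3

Leap years in 1937–2015: 19 of them.
Feb 29 weekday advances by 5 (mod 7) from one leap year to the next four years later (or differs when a century non-leap intervenes).
Leap-day weekdays: 1940:Thu✓ 1944:Tue 1948:Sun 1952:Fri 1956:Wed 1960:Mon 1964:Sat 1968:Thu✓ 1972:Tue 1976:Sun 1980:Fri 1984:Wed 1988:Mon 1992:Sat 1996:Thu✓ 2000:Tue 2004:Sun 2008:Fri 2012:Wed
Thursday: 1940, 1968, 1996 → 3.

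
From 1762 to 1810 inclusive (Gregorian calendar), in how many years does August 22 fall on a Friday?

Track August 22's weekday year by year (advancing +1, or +2 across a Feb 29):
  1762: Sun  1763: Mon (+1)  1764: Wed (+2)  1765: Thu (+1)  1766: Fri (+1) ✓
  1767: Sat (+1)  1768: Mon (+2)  1769: Tue (+1)  1770: Wed (+1)  1771: Thu (+1)
  1772: Sat (+2)  1773: Sun (+1)  1774: Mon (+1)  1775: Tue (+1)  … (21 more years) …
  1797: Tue (+1)  1798: Wed (+1)  1799: Thu (+1)  1800: Fri (+1) ✓  1801: Sat (+1)
  1802: Sun (+1)  1803: Mon (+1)  1804: Wed (+2)  1805: Thu (+1)  1806: Fri (+1) ✓
  1807: Sat (+1)  1808: Mon (+2)  1809: Tue (+1)  1810: Wed (+1)
Friday years: 1766, 1777, 1783, 1788, 1794, 1800, 1806 — 7 in total.

7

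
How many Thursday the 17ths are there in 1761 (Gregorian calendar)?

Check the 17th of each month of 1761: Jan 17: Sat, Feb 17: Tue, Mar 17: Tue, Apr 17: Fri, May 17: Sun, Jun 17: Wed, Jul 17: Fri, Aug 17: Mon, Sep 17: Thu, Oct 17: Sat, Nov 17: Tue, Dec 17: Thu.
Thursday occurs in September, December — 2 months.

2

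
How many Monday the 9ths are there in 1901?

2

Check the 9th of each month of 1901: Jan 9: Wed, Feb 9: Sat, Mar 9: Sat, Apr 9: Tue, May 9: Thu, Jun 9: Sun, Jul 9: Tue, Aug 9: Fri, Sep 9: Mon, Oct 9: Wed, Nov 9: Sat, Dec 9: Mon.
Monday occurs in September, December — 2 months.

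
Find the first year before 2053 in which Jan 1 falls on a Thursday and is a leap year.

2032

Jan 1 advances by 2 weekdays after a leap year and by 1 after a common year.
2053: Jan 1 is Wednesday.
2052: Monday (leap)
2051: Sunday
2050: Saturday
2049: Friday
2048: Wednesday (leap)
2047: Tuesday
2046: Monday
2045: Sunday
2044: Friday (leap)
2043: Thursday
2042: Wednesday
2041: Tuesday
2040: Sunday (leap)
2039: Saturday
2038: Friday
2037: Thursday
2036: Tuesday (leap)
2035: Monday
2034: Sunday
2033: Saturday
2032: Thursday (leap)
2032 begins on a Thursday and is a leap year.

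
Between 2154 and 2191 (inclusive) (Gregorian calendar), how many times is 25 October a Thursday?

5

Track 25 October's weekday year by year (advancing +1, or +2 across a Feb 29):
  2154: Fri  2155: Sat (+1)  2156: Mon (+2)  2157: Tue (+1)  2158: Wed (+1)
  2159: Thu (+1) ✓  2160: Sat (+2)  2161: Sun (+1)  2162: Mon (+1)  2163: Tue (+1)
  2164: Thu (+2) ✓  2165: Fri (+1)  2166: Sat (+1)  2167: Sun (+1)  … (10 more years) …
  2178: Sun (+1)  2179: Mon (+1)  2180: Wed (+2)  2181: Thu (+1) ✓  2182: Fri (+1)
  2183: Sat (+1)  2184: Mon (+2)  2185: Tue (+1)  2186: Wed (+1)  2187: Thu (+1) ✓
  2188: Sat (+2)  2189: Sun (+1)  2190: Mon (+1)  2191: Tue (+1)
Thursday years: 2159, 2164, 2170, 2181, 2187 — 5 in total.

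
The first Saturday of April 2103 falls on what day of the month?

April 1, 2103 is a Sunday, so the first Saturday is the 7th.
The first Saturday is 7 + 0 = 7.

7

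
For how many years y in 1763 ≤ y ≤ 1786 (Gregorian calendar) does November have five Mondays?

6

November has 30 days; it has five Mondays when Monday falls among the first (month-length − 28) days — i.e. when November 1 is one of Monday/Sunday.
November 1 by year: 1763:Tue 1764:Thu 1765:Fri 1766:Sat 1767:Sun✓ 1768:Tue 1769:Wed 1770:Thu 1771:Fri 1772:Sun✓ 1773:Mon✓ 1774:Tue 1775:Wed 1776:Fri 1777:Sat 1778:Sun✓ 1779:Mon✓ 1780:Wed 1781:Thu 1782:Fri 1783:Sat 1784:Mon✓ 1785:Tue 1786:Wed
Years with five Mondays: 1767, 1772, 1773, 1778, 1779, 1784 → 6.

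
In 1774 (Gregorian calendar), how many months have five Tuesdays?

A month of length L has five Tuesdays iff its first Tuesday is on day ≤ L−28 (so day 1–3 in a 31-day month, 1–2 in a 30-day month, day 1 in a leap February).
Checking each month of 1774: Jan starts Sat (31d); Feb starts Tue (28d); Mar starts Tue (31d) ✓; Apr starts Fri (30d); May starts Sun (31d) ✓; Jun starts Wed (30d); Jul starts Fri (31d); Aug starts Mon (31d) ✓; Sep starts Thu (30d); Oct starts Sat (31d); Nov starts Tue (30d) ✓; Dec starts Thu (31d).
Five-Tuesday months: March, May, August, November → 4.

4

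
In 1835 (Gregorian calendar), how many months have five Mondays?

4

A month of length L has five Mondays iff its first Monday is on day ≤ L−28 (so day 1–3 in a 31-day month, 1–2 in a 30-day month, day 1 in a leap February).
Checking each month of 1835: Jan starts Thu (31d); Feb starts Sun (28d); Mar starts Sun (31d) ✓; Apr starts Wed (30d); May starts Fri (31d); Jun starts Mon (30d) ✓; Jul starts Wed (31d); Aug starts Sat (31d) ✓; Sep starts Tue (30d); Oct starts Thu (31d); Nov starts Sun (30d) ✓; Dec starts Tue (31d).
Five-Monday months: March, June, August, November → 4.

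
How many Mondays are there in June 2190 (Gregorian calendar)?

June 2190 has 30 days and begins on Tuesday.
The first Monday is June 7.
Mondays fall on 7, 14, 21, 28 — that's 4.

4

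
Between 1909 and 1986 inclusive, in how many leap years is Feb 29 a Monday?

Leap years in 1909–1986: 19 of them.
Feb 29 weekday advances by 5 (mod 7) from one leap year to the next four years later (or differs when a century non-leap intervenes).
Leap-day weekdays: 1912:Thu 1916:Tue 1920:Sun 1924:Fri 1928:Wed 1932:Mon✓ 1936:Sat 1940:Thu 1944:Tue 1948:Sun 1952:Fri 1956:Wed 1960:Mon✓ 1964:Sat 1968:Thu 1972:Tue 1976:Sun 1980:Fri 1984:Wed
Monday: 1932, 1960 → 2.

2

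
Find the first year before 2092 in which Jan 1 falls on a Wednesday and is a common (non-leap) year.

2087

Jan 1 advances by 2 weekdays after a leap year and by 1 after a common year.
2092: Jan 1 is Tuesday (leap).
2091: Monday
2090: Sunday
2089: Saturday
2088: Thursday (leap)
2087: Wednesday
2087 begins on a Wednesday and is a common year.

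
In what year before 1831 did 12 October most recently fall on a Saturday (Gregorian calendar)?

From one year to the next, a fixed date's weekday advances by 1, or by 2 when a Feb 29 lies between the two dates.
1831: October 12 is Wednesday.
1830: Tuesday (−1)
1829: Monday (−1)
1828: Sunday (−1)
1827: Friday (−2)
1826: Thursday (−1)
1825: Wednesday (−1)
1824: Tuesday (−1)
1823: Sunday (−2)
1822: Saturday (−1)
12 October falls on a Saturday in 1822.

1822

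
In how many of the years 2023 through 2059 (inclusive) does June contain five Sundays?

12

June has 30 days; it has five Sundays when Sunday falls among the first (month-length − 28) days — i.e. when June 1 is one of Sunday/Saturday.
June 1 by year: 2023:Thu 2024:Sat✓ 2025:Sun✓ 2026:Mon 2027:Tue 2028:Thu 2029:Fri 2030:Sat✓ 2031:Sun✓ 2032:Tue 2033:Wed 2034:Thu 2035:Fri 2036:Sun✓ 2037:Mon …(7 more)… 2045:Thu 2046:Fri 2047:Sat✓ 2048:Mon 2049:Tue 2050:Wed 2051:Thu 2052:Sat✓ 2053:Sun✓ 2054:Mon 2055:Tue 2056:Thu 2057:Fri 2058:Sat✓ 2059:Sun✓
Years with five Sundays: 2024, 2025, 2030, 2031, 2036, 2041, 2042, 2047, 2052, 2053, 2058, 2059 → 12.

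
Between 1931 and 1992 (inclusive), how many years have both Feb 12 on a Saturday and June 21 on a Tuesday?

6

Check each year's weekday for Feb 12 and June 21:
  1931: Thu/Sun  1932: Fri/Tue  1933: Sun/Wed  1934: Mon/Thu  1935: Tue/Fri  1936: Wed/Sun  1937: Fri/Mon  1938: Sat/Tue ✓  1939: Sun/Wed  1940: Mon/Fri  1941: Wed/Sat  1942: Thu/Sun  1943: Fri/Mon  1944: Sat/Wed  …(34 more)…  1979: Mon/Thu  1980: Tue/Sat  1981: Thu/Sun  1982: Fri/Mon  1983: Sat/Tue ✓  1984: Sun/Thu  1985: Tue/Fri  1986: Wed/Sat  1987: Thu/Sun  1988: Fri/Tue  1989: Sun/Wed  1990: Mon/Thu  1991: Tue/Fri  1992: Wed/Sun
Both conditions hold in: 1938, 1949, 1955, 1966, 1977, 1983 — 6.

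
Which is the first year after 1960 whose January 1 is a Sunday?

Jan 1 advances by 2 weekdays after a leap year and by 1 after a common year.
1960: Jan 1 is Friday (leap).
1961: Sunday
1961 begins on a Sunday

1961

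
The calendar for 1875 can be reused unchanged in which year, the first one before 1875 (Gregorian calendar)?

Two years share a calendar iff Jan 1 falls on the same weekday and both are leap or both are common. 1875: Jan 1 is Friday, common year.
1874: Jan 1 Thursday, common
1873: Jan 1 Wednesday, common
1872: Jan 1 Monday, leap
1871: Jan 1 Sunday, common
1870: Jan 1 Saturday, common
1869: Jan 1 Friday, common
1869 matches on both conditions.

1869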